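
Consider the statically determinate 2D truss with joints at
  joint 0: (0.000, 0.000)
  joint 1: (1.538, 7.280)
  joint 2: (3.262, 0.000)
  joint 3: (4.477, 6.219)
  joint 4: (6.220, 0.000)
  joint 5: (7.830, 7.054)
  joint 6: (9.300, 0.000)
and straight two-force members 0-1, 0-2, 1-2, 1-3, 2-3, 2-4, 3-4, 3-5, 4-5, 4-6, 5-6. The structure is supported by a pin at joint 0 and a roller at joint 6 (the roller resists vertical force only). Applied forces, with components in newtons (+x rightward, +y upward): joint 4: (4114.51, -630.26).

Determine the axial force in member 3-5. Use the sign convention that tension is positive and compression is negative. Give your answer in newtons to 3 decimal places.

N=7 nodes, M=11 members, R=3 reactions → 2N=14, M+R=14
member 0 (0-1): L=7.4407, (cx,cy)=(0.2067,0.9784)
member 1 (0-2): L=3.2620, (cx,cy)=(1.0000,0.0000)
member 2 (1-2): L=7.4813, (cx,cy)=(0.2304,-0.9731)
member 3 (1-3): L=3.1247, (cx,cy)=(0.9406,-0.3396)
member 4 (2-3): L=6.3366, (cx,cy)=(0.1917,0.9814)
member 5 (2-4): L=2.9580, (cx,cy)=(1.0000,0.0000)
member 6 (3-4): L=6.4586, (cx,cy)=(0.2699,-0.9629)
member 7 (3-5): L=3.4554, (cx,cy)=(0.9704,0.2417)
member 8 (4-5): L=7.2354, (cx,cy)=(0.2225,0.9749)
member 9 (4-6): L=3.0800, (cx,cy)=(1.0000,0.0000)
member 10 (5-6): L=7.2055, (cx,cy)=(0.2040,-0.9790)
solve A·x = −loads:
  F[0-1] = -213.3385 N (compression)
  F[0-2] = +4158.6073 N (tension)
  F[1-2] = +252.4460 N (tension)
  F[1-3] = -108.7312 N (compression)
  F[2-3] = -250.2961 N (compression)
  F[2-4] = +4264.7737 N (tension)
  F[3-4] = +166.3048 N (tension)
  F[3-5] = -201.1046 N (compression)
  F[4-5] = +482.2154 N (tension)
  F[4-6] = +87.8434 N (tension)
  F[5-6] = -430.5844 N (compression)
  Rx@0 = -4114.5100 N
  Ry@0 = +208.7313 N
  Ry@6 = +421.5287 N

-201.105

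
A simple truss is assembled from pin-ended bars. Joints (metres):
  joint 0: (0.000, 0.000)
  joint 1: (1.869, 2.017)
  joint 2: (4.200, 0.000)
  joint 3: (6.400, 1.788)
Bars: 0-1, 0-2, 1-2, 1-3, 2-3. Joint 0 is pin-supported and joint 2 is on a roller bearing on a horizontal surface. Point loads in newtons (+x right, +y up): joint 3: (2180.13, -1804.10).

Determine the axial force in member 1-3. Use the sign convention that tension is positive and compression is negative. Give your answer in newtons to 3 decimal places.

N=4 nodes, M=5 members, R=3 reactions → 2N=8, M+R=8
member 0 (0-1): L=2.7498, (cx,cy)=(0.6797,0.7335)
member 1 (0-2): L=4.2000, (cx,cy)=(1.0000,0.0000)
member 2 (1-2): L=3.0825, (cx,cy)=(0.7562,-0.6543)
member 3 (1-3): L=4.5368, (cx,cy)=(0.9987,-0.0505)
member 4 (2-3): L=2.8350, (cx,cy)=(0.7760,0.6307)
solve A·x = −loads:
  F[0-1] = +2553.6514 N (tension)
  F[0-2] = +444.4552 N (tension)
  F[1-2] = -3182.5689 N (compression)
  F[1-3] = +4147.6290 N (tension)
  F[2-3] = -2528.5333 N (compression)
  Rx@0 = -2180.1300 N
  Ry@0 = -1873.1172 N
  Ry@2 = +3677.2172 N

4147.629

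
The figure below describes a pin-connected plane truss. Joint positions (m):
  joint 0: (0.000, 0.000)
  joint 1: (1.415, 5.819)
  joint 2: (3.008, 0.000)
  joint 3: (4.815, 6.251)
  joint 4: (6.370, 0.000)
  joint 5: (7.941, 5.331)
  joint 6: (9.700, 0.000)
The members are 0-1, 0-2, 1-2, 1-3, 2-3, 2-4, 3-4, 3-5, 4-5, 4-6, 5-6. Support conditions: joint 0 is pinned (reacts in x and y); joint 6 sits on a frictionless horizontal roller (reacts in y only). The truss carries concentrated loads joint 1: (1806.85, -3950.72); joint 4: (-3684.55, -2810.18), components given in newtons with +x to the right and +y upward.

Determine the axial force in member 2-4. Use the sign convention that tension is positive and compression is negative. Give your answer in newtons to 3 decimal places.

N=7 nodes, M=11 members, R=3 reactions → 2N=14, M+R=14
member 0 (0-1): L=5.9886, (cx,cy)=(0.2363,0.9717)
member 1 (0-2): L=3.0080, (cx,cy)=(1.0000,0.0000)
member 2 (1-2): L=6.0331, (cx,cy)=(0.2640,-0.9645)
member 3 (1-3): L=3.4273, (cx,cy)=(0.9920,0.1260)
member 4 (2-3): L=6.5069, (cx,cy)=(0.2777,0.9607)
member 5 (2-4): L=3.3620, (cx,cy)=(1.0000,0.0000)
member 6 (3-4): L=6.4415, (cx,cy)=(0.2414,-0.9704)
member 7 (3-5): L=3.2586, (cx,cy)=(0.9593,-0.2823)
member 8 (4-5): L=5.5577, (cx,cy)=(0.2827,0.9592)
member 9 (4-6): L=3.3300, (cx,cy)=(1.0000,0.0000)
member 10 (5-6): L=5.6137, (cx,cy)=(0.3133,-0.9496)
solve A·x = −loads:
  F[0-1] = -3350.0718 N (compression)
  F[0-2] = -1086.1336 N (compression)
  F[1-2] = -1027.6537 N (compression)
  F[1-3] = -2345.7805 N (compression)
  F[2-3] = +1031.7658 N (tension)
  F[2-4] = -1644.0034 N (compression)
  F[3-4] = -105.5878 N (compression)
  F[3-5] = -2100.5134 N (compression)
  F[4-5] = +3036.4839 N (tension)
  F[4-6] = +1156.7259 N (tension)
  F[5-6] = -3691.5938 N (compression)
  Rx@0 = +1877.7000 N
  Ry@0 = +3255.2118 N
  Ry@6 = +3505.6882 N

-1644.003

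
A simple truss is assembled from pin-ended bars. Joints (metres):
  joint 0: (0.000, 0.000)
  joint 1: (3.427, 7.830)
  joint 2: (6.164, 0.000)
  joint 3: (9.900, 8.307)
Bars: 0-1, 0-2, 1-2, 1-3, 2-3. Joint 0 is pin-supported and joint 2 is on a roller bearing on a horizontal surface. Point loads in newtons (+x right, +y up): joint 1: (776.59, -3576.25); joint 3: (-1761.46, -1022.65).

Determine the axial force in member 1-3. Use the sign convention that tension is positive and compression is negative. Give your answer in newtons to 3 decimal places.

-1349.796

N=4 nodes, M=5 members, R=3 reactions → 2N=8, M+R=8
member 0 (0-1): L=8.5471, (cx,cy)=(0.4010,0.9161)
member 1 (0-2): L=6.1640, (cx,cy)=(1.0000,0.0000)
member 2 (1-2): L=8.2946, (cx,cy)=(0.3300,-0.9440)
member 3 (1-3): L=6.4906, (cx,cy)=(0.9973,0.0735)
member 4 (2-3): L=9.1085, (cx,cy)=(0.4102,0.9120)
solve A·x = −loads:
  F[0-1] = -2571.2347 N (compression)
  F[0-2] = +46.0765 N (tension)
  F[1-2] = -1398.2617 N (compression)
  F[1-3] = -1349.7959 N (compression)
  F[2-3] = -1012.5456 N (compression)
  Rx@0 = +984.8700 N
  Ry@0 = +2355.5036 N
  Ry@2 = +2243.3964 N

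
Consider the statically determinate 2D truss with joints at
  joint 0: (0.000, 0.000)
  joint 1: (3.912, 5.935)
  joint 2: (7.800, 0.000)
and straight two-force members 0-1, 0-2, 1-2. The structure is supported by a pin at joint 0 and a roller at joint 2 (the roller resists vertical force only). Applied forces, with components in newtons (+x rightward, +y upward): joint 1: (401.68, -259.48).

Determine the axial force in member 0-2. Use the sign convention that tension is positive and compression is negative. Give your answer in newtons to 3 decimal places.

N=3 nodes, M=3 members, R=3 reactions → 2N=6, M+R=6
member 0 (0-1): L=7.1083, (cx,cy)=(0.5503,0.8349)
member 1 (0-2): L=7.8000, (cx,cy)=(1.0000,0.0000)
member 2 (1-2): L=7.0951, (cx,cy)=(0.5480,-0.8365)
solve A·x = −loads:
  F[0-1] = +211.1489 N (tension)
  F[0-2] = +285.4758 N (tension)
  F[1-2] = -520.9583 N (compression)
  Rx@0 = -401.6800 N
  Ry@0 = -176.2965 N
  Ry@2 = +435.7765 N

285.476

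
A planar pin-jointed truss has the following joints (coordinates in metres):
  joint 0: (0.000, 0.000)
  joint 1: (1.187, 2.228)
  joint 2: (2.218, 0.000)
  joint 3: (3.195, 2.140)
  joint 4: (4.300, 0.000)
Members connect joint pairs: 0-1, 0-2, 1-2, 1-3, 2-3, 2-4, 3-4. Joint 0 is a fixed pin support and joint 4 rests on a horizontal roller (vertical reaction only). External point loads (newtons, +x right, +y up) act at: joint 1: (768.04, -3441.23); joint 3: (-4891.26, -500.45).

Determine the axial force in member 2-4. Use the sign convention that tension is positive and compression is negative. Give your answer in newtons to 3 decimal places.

-368.945

N=5 nodes, M=7 members, R=3 reactions → 2N=10, M+R=10
member 0 (0-1): L=2.5245, (cx,cy)=(0.4702,0.8826)
member 1 (0-2): L=2.2180, (cx,cy)=(1.0000,0.0000)
member 2 (1-2): L=2.4550, (cx,cy)=(0.4200,-0.9075)
member 3 (1-3): L=2.0099, (cx,cy)=(0.9990,-0.0438)
member 4 (2-3): L=2.3525, (cx,cy)=(0.4153,0.9097)
member 5 (2-4): L=2.0820, (cx,cy)=(1.0000,0.0000)
member 6 (3-4): L=2.4084, (cx,cy)=(0.4588,-0.8885)
solve A·x = −loads:
  F[0-1] = -5275.7787 N (compression)
  F[0-2] = -1642.5618 N (compression)
  F[1-2] = +1526.5824 N (tension)
  F[1-3] = -3893.5385 N (compression)
  F[2-3] = -1522.9922 N (compression)
  F[2-4] = -368.9448 N (compression)
  F[3-4] = +804.1490 N (tension)
  Rx@0 = +4123.2200 N
  Ry@0 = +4656.1976 N
  Ry@4 = -714.5176 N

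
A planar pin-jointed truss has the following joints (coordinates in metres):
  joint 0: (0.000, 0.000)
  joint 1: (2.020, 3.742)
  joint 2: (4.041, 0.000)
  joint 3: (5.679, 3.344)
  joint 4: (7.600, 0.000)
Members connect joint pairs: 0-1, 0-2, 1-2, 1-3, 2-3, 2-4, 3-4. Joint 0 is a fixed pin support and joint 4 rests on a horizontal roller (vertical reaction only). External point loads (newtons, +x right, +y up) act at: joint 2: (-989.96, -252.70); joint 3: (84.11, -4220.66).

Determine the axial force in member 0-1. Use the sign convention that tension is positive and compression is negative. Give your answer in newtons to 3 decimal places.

N=5 nodes, M=7 members, R=3 reactions → 2N=10, M+R=10
member 0 (0-1): L=4.2524, (cx,cy)=(0.4750,0.8800)
member 1 (0-2): L=4.0410, (cx,cy)=(1.0000,0.0000)
member 2 (1-2): L=4.2529, (cx,cy)=(0.4752,-0.8799)
member 3 (1-3): L=3.6806, (cx,cy)=(0.9941,-0.1081)
member 4 (2-3): L=3.7236, (cx,cy)=(0.4399,0.8980)
member 5 (2-4): L=3.5590, (cx,cy)=(1.0000,0.0000)
member 6 (3-4): L=3.8565, (cx,cy)=(0.4981,-0.8671)
solve A·x = −loads:
  F[0-1] = -1304.7635 N (compression)
  F[0-2] = -286.0546 N (compression)
  F[1-2] = +1467.7562 N (tension)
  F[1-3] = -1325.0536 N (compression)
  F[2-3] = -1156.6625 N (compression)
  F[2-4] = +1910.2026 N (tension)
  F[3-4] = -3834.8217 N (compression)
  Rx@0 = +905.8500 N
  Ry@0 = +1148.1557 N
  Ry@4 = +3325.2043 N

-1304.764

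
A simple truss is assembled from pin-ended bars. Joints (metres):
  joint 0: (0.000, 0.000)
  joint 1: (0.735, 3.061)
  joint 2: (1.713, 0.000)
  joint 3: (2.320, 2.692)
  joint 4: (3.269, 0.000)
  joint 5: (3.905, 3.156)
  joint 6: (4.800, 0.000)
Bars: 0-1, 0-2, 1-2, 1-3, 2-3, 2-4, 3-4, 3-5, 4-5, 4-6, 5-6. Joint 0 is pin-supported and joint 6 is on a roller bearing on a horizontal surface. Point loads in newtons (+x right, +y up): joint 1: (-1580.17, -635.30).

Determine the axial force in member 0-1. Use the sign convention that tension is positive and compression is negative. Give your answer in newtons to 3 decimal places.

-1589.643

N=7 nodes, M=11 members, R=3 reactions → 2N=14, M+R=14
member 0 (0-1): L=3.1480, (cx,cy)=(0.2335,0.9724)
member 1 (0-2): L=1.7130, (cx,cy)=(1.0000,0.0000)
member 2 (1-2): L=3.2134, (cx,cy)=(0.3043,-0.9526)
member 3 (1-3): L=1.6274, (cx,cy)=(0.9740,-0.2267)
member 4 (2-3): L=2.7596, (cx,cy)=(0.2200,0.9755)
member 5 (2-4): L=1.5560, (cx,cy)=(1.0000,0.0000)
member 6 (3-4): L=2.8544, (cx,cy)=(0.3325,-0.9431)
member 7 (3-5): L=1.6515, (cx,cy)=(0.9597,0.2810)
member 8 (4-5): L=3.2194, (cx,cy)=(0.1975,0.9803)
member 9 (4-6): L=1.5310, (cx,cy)=(1.0000,0.0000)
member 10 (5-6): L=3.2805, (cx,cy)=(0.2728,-0.9621)
solve A·x = −loads:
  F[0-1] = -1589.6429 N (compression)
  F[0-2] = -1209.0185 N (compression)
  F[1-2] = +713.3192 N (tension)
  F[1-3] = +1018.4483 N (tension)
  F[2-3] = -696.5394 N (compression)
  F[2-4] = -838.7110 N (compression)
  F[3-4] = +1111.0035 N (tension)
  F[3-5] = +489.0310 N (tension)
  F[4-5] = -1068.8663 N (compression)
  F[4-6] = -258.1795 N (compression)
  F[5-6] = +946.3076 N (tension)
  Rx@0 = +1580.1700 N
  Ry@0 = +1545.7073 N
  Ry@6 = -910.4073 N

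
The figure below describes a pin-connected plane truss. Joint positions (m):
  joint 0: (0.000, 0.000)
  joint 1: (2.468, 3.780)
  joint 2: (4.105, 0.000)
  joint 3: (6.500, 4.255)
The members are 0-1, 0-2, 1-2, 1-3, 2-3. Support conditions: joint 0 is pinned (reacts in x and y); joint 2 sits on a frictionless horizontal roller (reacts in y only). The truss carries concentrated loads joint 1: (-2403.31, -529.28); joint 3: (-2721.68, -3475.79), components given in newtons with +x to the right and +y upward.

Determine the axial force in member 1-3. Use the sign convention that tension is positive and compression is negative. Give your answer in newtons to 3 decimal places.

-825.289

N=4 nodes, M=5 members, R=3 reactions → 2N=8, M+R=8
member 0 (0-1): L=4.5144, (cx,cy)=(0.5467,0.8373)
member 1 (0-2): L=4.1050, (cx,cy)=(1.0000,0.0000)
member 2 (1-2): L=4.1192, (cx,cy)=(0.3974,-0.9176)
member 3 (1-3): L=4.0599, (cx,cy)=(0.9931,0.1170)
member 4 (2-3): L=4.8827, (cx,cy)=(0.4905,0.8714)
solve A·x = −loads:
  F[0-1] = -3842.3853 N (compression)
  F[0-2] = -3024.3574 N (compression)
  F[1-2] = +2824.0805 N (tension)
  F[1-3] = -825.2888 N (compression)
  F[2-3] = -3877.7624 N (compression)
  Rx@0 = +5124.9900 N
  Ry@0 = +3217.3385 N
  Ry@2 = +787.7315 N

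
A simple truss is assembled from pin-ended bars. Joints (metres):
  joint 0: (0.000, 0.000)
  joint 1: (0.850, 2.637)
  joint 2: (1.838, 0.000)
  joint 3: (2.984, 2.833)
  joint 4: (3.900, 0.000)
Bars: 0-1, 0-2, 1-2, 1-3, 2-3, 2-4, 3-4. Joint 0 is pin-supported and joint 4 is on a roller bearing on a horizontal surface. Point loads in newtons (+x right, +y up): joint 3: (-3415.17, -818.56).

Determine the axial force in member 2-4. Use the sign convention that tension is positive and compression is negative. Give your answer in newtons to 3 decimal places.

N=5 nodes, M=7 members, R=3 reactions → 2N=10, M+R=10
member 0 (0-1): L=2.7706, (cx,cy)=(0.3068,0.9518)
member 1 (0-2): L=1.8380, (cx,cy)=(1.0000,0.0000)
member 2 (1-2): L=2.8160, (cx,cy)=(0.3509,-0.9364)
member 3 (1-3): L=2.1430, (cx,cy)=(0.9958,0.0915)
member 4 (2-3): L=3.0560, (cx,cy)=(0.3750,0.9270)
member 5 (2-4): L=2.0620, (cx,cy)=(1.0000,0.0000)
member 6 (3-4): L=2.9774, (cx,cy)=(0.3077,-0.9515)
solve A·x = −loads:
  F[0-1] = -2808.5068 N (compression)
  F[0-2] = -2553.5430 N (compression)
  F[1-2] = +2677.8700 N (tension)
  F[1-3] = -1808.7415 N (compression)
  F[2-3] = -2705.0406 N (compression)
  F[2-4] = -599.6231 N (compression)
  F[3-4] = +1949.0407 N (tension)
  Rx@0 = +3415.1700 N
  Ry@0 = +2673.0712 N
  Ry@4 = -1854.5112 N

-599.623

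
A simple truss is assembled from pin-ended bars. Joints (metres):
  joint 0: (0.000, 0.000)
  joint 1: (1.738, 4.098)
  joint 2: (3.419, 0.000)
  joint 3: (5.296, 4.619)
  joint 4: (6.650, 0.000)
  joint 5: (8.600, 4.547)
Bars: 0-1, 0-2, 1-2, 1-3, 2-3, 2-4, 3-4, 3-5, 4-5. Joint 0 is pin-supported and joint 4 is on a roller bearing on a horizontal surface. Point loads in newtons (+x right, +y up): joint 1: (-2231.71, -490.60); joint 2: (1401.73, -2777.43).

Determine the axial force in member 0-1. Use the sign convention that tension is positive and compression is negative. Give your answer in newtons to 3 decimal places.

N=6 nodes, M=9 members, R=3 reactions → 2N=12, M+R=12
member 0 (0-1): L=4.4513, (cx,cy)=(0.3904,0.9206)
member 1 (0-2): L=3.4190, (cx,cy)=(1.0000,0.0000)
member 2 (1-2): L=4.4294, (cx,cy)=(0.3795,-0.9252)
member 3 (1-3): L=3.5959, (cx,cy)=(0.9894,0.1449)
member 4 (2-3): L=4.9858, (cx,cy)=(0.3765,0.9264)
member 5 (2-4): L=3.2310, (cx,cy)=(1.0000,0.0000)
member 6 (3-4): L=4.8134, (cx,cy)=(0.2813,-0.9596)
member 7 (3-5): L=3.3048, (cx,cy)=(0.9998,-0.0218)
member 8 (4-5): L=4.9475, (cx,cy)=(0.3941,0.9191)
solve A·x = −loads:
  F[0-1] = -3353.2683 N (compression)
  F[0-2] = +479.2902 N (tension)
  F[1-2] = +2785.1681 N (tension)
  F[1-3] = -135.9993 N (compression)
  F[2-3] = +216.5614 N (tension)
  F[2-4] = +53.0357 N (tension)
  F[3-4] = -188.5378 N (compression)
  F[3-5] = -0.0000 N (tension)
  F[4-5] = +0.0000 N (tension)
  Rx@0 = +829.9800 N
  Ry@0 = +3087.1054 N
  Ry@4 = +180.9246 N

-3353.268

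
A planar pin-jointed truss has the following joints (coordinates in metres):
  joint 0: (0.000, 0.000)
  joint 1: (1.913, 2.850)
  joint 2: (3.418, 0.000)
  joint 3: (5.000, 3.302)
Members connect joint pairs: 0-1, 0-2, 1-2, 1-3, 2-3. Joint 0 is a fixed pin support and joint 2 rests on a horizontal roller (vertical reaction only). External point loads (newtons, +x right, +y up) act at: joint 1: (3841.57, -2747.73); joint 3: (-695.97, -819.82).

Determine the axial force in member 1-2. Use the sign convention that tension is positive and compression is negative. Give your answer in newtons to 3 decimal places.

-5084.242

N=4 nodes, M=5 members, R=3 reactions → 2N=8, M+R=8
member 0 (0-1): L=3.4325, (cx,cy)=(0.5573,0.8303)
member 1 (0-2): L=3.4180, (cx,cy)=(1.0000,0.0000)
member 2 (1-2): L=3.2230, (cx,cy)=(0.4670,-0.8843)
member 3 (1-3): L=3.1199, (cx,cy)=(0.9894,0.1449)
member 4 (2-3): L=3.6614, (cx,cy)=(0.4321,0.9018)
solve A·x = −loads:
  F[0-1] = +2047.9517 N (tension)
  F[0-2] = +2004.2367 N (tension)
  F[1-2] = -5084.2417 N (compression)
  F[1-3] = -329.5417 N (compression)
  F[2-3] = -856.1152 N (compression)
  Rx@0 = -3145.6000 N
  Ry@0 = -1700.4105 N
  Ry@2 = +5267.9605 N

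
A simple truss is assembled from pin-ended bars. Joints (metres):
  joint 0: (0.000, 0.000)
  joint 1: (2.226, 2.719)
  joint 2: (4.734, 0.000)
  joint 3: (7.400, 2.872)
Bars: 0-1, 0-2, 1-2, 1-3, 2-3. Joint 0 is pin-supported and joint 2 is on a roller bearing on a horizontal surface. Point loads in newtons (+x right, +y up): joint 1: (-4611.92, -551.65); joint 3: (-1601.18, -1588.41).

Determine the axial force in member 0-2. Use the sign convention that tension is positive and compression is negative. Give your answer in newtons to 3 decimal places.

N=4 nodes, M=5 members, R=3 reactions → 2N=8, M+R=8
member 0 (0-1): L=3.5140, (cx,cy)=(0.6335,0.7738)
member 1 (0-2): L=4.7340, (cx,cy)=(1.0000,0.0000)
member 2 (1-2): L=3.6991, (cx,cy)=(0.6780,-0.7351)
member 3 (1-3): L=5.1763, (cx,cy)=(0.9996,0.0296)
member 4 (2-3): L=3.9187, (cx,cy)=(0.6803,0.7329)
solve A·x = −loads:
  F[0-1] = -3900.4053 N (compression)
  F[0-2] = -3742.3094 N (compression)
  F[1-2] = +3350.1062 N (tension)
  F[1-3] = -130.3350 N (compression)
  F[2-3] = -2162.0304 N (compression)
  Rx@0 = +6213.1000 N
  Ry@0 = +3018.0052 N
  Ry@2 = -877.9452 N

-3742.309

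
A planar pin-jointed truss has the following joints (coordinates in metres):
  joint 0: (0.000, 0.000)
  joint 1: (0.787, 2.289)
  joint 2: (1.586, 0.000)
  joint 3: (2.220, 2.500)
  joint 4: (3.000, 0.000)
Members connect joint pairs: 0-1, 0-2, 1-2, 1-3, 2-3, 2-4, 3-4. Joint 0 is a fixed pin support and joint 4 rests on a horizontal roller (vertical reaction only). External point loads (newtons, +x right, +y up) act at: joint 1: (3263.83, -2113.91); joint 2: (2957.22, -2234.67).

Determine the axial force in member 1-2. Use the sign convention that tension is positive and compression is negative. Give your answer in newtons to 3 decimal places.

N=5 nodes, M=7 members, R=3 reactions → 2N=10, M+R=10
member 0 (0-1): L=2.4205, (cx,cy)=(0.3251,0.9457)
member 1 (0-2): L=1.5860, (cx,cy)=(1.0000,0.0000)
member 2 (1-2): L=2.4244, (cx,cy)=(0.3296,-0.9441)
member 3 (1-3): L=1.4485, (cx,cy)=(0.9893,0.1457)
member 4 (2-3): L=2.5791, (cx,cy)=(0.2458,0.9693)
member 5 (2-4): L=1.4140, (cx,cy)=(1.0000,0.0000)
member 6 (3-4): L=2.6189, (cx,cy)=(0.2978,-0.9546)
solve A·x = −loads:
  F[0-1] = -129.3618 N (compression)
  F[0-2] = +6263.1104 N (tension)
  F[1-2] = -2496.6731 N (compression)
  F[1-3] = -2509.8592 N (compression)
  F[2-3] = +4737.2228 N (tension)
  F[2-4] = +1318.5890 N (tension)
  F[3-4] = -4427.1706 N (compression)
  Rx@0 = -6221.0500 N
  Ry@0 = +122.3331 N
  Ry@4 = +4226.2469 N

-2496.673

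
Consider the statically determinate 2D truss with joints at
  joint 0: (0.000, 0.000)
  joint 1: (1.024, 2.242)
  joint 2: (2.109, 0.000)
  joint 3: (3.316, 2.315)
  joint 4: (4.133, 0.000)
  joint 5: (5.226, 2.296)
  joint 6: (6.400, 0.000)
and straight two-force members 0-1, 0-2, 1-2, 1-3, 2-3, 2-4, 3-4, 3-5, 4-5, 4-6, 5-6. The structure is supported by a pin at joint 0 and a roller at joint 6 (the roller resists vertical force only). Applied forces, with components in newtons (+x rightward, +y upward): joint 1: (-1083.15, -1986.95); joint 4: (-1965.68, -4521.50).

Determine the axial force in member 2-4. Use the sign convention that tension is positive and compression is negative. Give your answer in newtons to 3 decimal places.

246.480

N=7 nodes, M=11 members, R=3 reactions → 2N=14, M+R=14
member 0 (0-1): L=2.4648, (cx,cy)=(0.4155,0.9096)
member 1 (0-2): L=2.1090, (cx,cy)=(1.0000,0.0000)
member 2 (1-2): L=2.4907, (cx,cy)=(0.4356,-0.9001)
member 3 (1-3): L=2.2932, (cx,cy)=(0.9995,0.0318)
member 4 (2-3): L=2.6108, (cx,cy)=(0.4623,0.8867)
member 5 (2-4): L=2.0240, (cx,cy)=(1.0000,0.0000)
member 6 (3-4): L=2.4549, (cx,cy)=(0.3328,-0.9430)
member 7 (3-5): L=1.9101, (cx,cy)=(1.0000,-0.0099)
member 8 (4-5): L=2.5429, (cx,cy)=(0.4298,0.9029)
member 9 (4-6): L=2.2670, (cx,cy)=(1.0000,0.0000)
member 10 (5-6): L=2.5787, (cx,cy)=(0.4553,-0.8904)
solve A·x = −loads:
  F[0-1] = -4012.7750 N (compression)
  F[0-2] = -1381.7109 N (compression)
  F[1-2] = +1799.2507 N (tension)
  F[1-3] = -1368.4403 N (compression)
  F[2-3] = -1826.4800 N (compression)
  F[2-4] = +246.4800 N (tension)
  F[3-4] = +1793.2932 N (tension)
  F[3-5] = -2809.1049 N (compression)
  F[4-5] = +3134.7797 N (tension)
  F[4-6] = +1461.5538 N (tension)
  F[5-6] = -3210.3620 N (compression)
  Rx@0 = +3048.8300 N
  Ry@0 = +3650.0791 N
  Ry@6 = +2858.3709 N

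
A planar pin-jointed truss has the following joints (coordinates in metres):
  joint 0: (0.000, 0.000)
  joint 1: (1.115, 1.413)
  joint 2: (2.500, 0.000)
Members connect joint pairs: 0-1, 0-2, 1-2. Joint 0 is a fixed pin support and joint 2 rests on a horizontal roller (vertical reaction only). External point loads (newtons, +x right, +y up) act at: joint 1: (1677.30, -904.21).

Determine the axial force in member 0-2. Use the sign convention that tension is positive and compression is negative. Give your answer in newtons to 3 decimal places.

1324.511

N=3 nodes, M=3 members, R=3 reactions → 2N=6, M+R=6
member 0 (0-1): L=1.7999, (cx,cy)=(0.6195,0.7850)
member 1 (0-2): L=2.5000, (cx,cy)=(1.0000,0.0000)
member 2 (1-2): L=1.9786, (cx,cy)=(0.7000,-0.7141)
solve A·x = −loads:
  F[0-1] = +569.5075 N (tension)
  F[0-2] = +1324.5105 N (tension)
  F[1-2] = -1892.1697 N (compression)
  Rx@0 = -1677.3000 N
  Ry@0 = -447.0776 N
  Ry@2 = +1351.2876 N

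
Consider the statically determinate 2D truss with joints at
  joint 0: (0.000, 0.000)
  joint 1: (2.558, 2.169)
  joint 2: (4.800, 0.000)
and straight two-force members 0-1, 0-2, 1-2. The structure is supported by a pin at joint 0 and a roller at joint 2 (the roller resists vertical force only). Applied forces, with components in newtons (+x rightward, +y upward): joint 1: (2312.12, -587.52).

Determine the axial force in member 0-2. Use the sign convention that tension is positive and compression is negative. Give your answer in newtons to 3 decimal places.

N=3 nodes, M=3 members, R=3 reactions → 2N=6, M+R=6
member 0 (0-1): L=3.3538, (cx,cy)=(0.7627,0.6467)
member 1 (0-2): L=4.8000, (cx,cy)=(1.0000,0.0000)
member 2 (1-2): L=3.1195, (cx,cy)=(0.7187,-0.6953)
solve A·x = −loads:
  F[0-1] = +1191.1738 N (tension)
  F[0-2] = +1403.5896 N (tension)
  F[1-2] = -1952.9272 N (compression)
  Rx@0 = -2312.1200 N
  Ry@0 = -770.3684 N
  Ry@2 = +1357.8884 N

1403.590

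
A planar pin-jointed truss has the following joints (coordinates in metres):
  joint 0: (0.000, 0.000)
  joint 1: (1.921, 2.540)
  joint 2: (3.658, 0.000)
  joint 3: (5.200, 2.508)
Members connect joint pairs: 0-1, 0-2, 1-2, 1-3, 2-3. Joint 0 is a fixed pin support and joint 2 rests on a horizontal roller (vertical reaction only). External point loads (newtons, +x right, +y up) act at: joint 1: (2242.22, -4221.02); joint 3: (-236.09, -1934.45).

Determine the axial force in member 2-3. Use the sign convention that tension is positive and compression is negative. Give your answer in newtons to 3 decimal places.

N=4 nodes, M=5 members, R=3 reactions → 2N=8, M+R=8
member 0 (0-1): L=3.1846, (cx,cy)=(0.6032,0.7976)
member 1 (0-2): L=3.6580, (cx,cy)=(1.0000,0.0000)
member 2 (1-2): L=3.0771, (cx,cy)=(0.5645,-0.8254)
member 3 (1-3): L=3.2792, (cx,cy)=(1.0000,-0.0098)
member 4 (2-3): L=2.9441, (cx,cy)=(0.5238,0.8519)
solve A·x = −loads:
  F[0-1] = +258.4819 N (tension)
  F[0-2] = +1850.2109 N (tension)
  F[1-2] = -5374.6043 N (compression)
  F[1-3] = +947.6322 N (tension)
  F[2-3] = -2259.9770 N (compression)
  Rx@0 = -2006.1300 N
  Ry@0 = -206.1605 N
  Ry@2 = +6361.6305 N

-2259.977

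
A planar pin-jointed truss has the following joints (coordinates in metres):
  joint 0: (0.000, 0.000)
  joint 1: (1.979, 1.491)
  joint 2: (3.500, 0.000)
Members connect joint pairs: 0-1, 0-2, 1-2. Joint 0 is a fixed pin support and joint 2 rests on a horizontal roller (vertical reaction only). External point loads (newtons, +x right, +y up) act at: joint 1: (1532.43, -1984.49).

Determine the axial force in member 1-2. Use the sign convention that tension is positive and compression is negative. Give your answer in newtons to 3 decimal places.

-2535.469

N=3 nodes, M=3 members, R=3 reactions → 2N=6, M+R=6
member 0 (0-1): L=2.4778, (cx,cy)=(0.7987,0.6017)
member 1 (0-2): L=3.5000, (cx,cy)=(1.0000,0.0000)
member 2 (1-2): L=2.1299, (cx,cy)=(0.7141,-0.7000)
solve A·x = −loads:
  F[0-1] = -348.3012 N (compression)
  F[0-2] = +1810.6149 N (tension)
  F[1-2] = -2535.4694 N (compression)
  Rx@0 = -1532.4300 N
  Ry@0 = +209.5875 N
  Ry@2 = +1774.9025 N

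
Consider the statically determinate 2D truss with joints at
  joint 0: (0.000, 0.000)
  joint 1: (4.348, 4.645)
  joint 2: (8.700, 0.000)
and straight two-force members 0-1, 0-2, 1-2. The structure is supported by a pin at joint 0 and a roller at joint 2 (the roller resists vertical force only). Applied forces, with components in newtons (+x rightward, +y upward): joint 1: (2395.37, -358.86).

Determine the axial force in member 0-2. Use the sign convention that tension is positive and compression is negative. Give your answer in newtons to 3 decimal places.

1366.270

N=3 nodes, M=3 members, R=3 reactions → 2N=6, M+R=6
member 0 (0-1): L=6.3625, (cx,cy)=(0.6834,0.7301)
member 1 (0-2): L=8.7000, (cx,cy)=(1.0000,0.0000)
member 2 (1-2): L=6.3652, (cx,cy)=(0.6837,-0.7297)
solve A·x = −loads:
  F[0-1] = +1505.8936 N (tension)
  F[0-2] = +1366.2702 N (tension)
  F[1-2] = -1998.2996 N (compression)
  Rx@0 = -2395.3700 N
  Ry@0 = -1099.3948 N
  Ry@2 = +1458.2548 N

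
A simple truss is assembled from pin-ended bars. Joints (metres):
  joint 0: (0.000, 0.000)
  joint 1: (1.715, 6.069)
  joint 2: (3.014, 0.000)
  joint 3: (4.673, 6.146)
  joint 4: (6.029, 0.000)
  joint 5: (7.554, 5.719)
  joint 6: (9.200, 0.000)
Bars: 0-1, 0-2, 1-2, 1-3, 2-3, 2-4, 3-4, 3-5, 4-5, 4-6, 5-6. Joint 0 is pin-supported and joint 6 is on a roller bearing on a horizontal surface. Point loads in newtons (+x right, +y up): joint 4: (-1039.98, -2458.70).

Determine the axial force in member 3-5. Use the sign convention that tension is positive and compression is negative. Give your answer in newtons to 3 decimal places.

-868.808

N=7 nodes, M=11 members, R=3 reactions → 2N=14, M+R=14
member 0 (0-1): L=6.3067, (cx,cy)=(0.2719,0.9623)
member 1 (0-2): L=3.0140, (cx,cy)=(1.0000,0.0000)
member 2 (1-2): L=6.2065, (cx,cy)=(0.2093,-0.9779)
member 3 (1-3): L=2.9590, (cx,cy)=(0.9997,0.0260)
member 4 (2-3): L=6.3660, (cx,cy)=(0.2606,0.9654)
member 5 (2-4): L=3.0150, (cx,cy)=(1.0000,0.0000)
member 6 (3-4): L=6.2938, (cx,cy)=(0.2154,-0.9765)
member 7 (3-5): L=2.9125, (cx,cy)=(0.9892,-0.1466)
member 8 (4-5): L=5.9188, (cx,cy)=(0.2577,0.9662)
member 9 (4-6): L=3.1710, (cx,cy)=(1.0000,0.0000)
member 10 (5-6): L=5.9512, (cx,cy)=(0.2766,-0.9610)
solve A·x = −loads:
  F[0-1] = -880.6359 N (compression)
  F[0-2] = -800.5046 N (compression)
  F[1-2] = +855.5027 N (tension)
  F[1-3] = -418.6722 N (compression)
  F[2-3] = -866.4961 N (compression)
  F[2-4] = -395.6369 N (compression)
  F[3-4] = +998.2710 N (tension)
  F[3-5] = -868.8085 N (compression)
  F[4-5] = +1535.7229 N (tension)
  F[4-6] = +463.7381 N (tension)
  F[5-6] = -1676.6575 N (compression)
  Rx@0 = +1039.9800 N
  Ry@0 = +847.4497 N
  Ry@6 = +1611.2503 N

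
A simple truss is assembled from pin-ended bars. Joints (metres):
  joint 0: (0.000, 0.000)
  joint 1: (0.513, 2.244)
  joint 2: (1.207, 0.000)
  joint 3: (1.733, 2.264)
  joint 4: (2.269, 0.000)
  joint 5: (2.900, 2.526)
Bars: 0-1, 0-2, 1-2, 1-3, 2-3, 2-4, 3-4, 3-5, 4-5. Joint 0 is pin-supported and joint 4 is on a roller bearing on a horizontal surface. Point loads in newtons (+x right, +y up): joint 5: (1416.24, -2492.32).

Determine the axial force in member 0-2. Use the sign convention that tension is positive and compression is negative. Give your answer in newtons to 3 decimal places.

897.352

N=6 nodes, M=9 members, R=3 reactions → 2N=12, M+R=12
member 0 (0-1): L=2.3019, (cx,cy)=(0.2229,0.9749)
member 1 (0-2): L=1.2070, (cx,cy)=(1.0000,0.0000)
member 2 (1-2): L=2.3489, (cx,cy)=(0.2955,-0.9554)
member 3 (1-3): L=1.2202, (cx,cy)=(0.9999,0.0164)
member 4 (2-3): L=2.3243, (cx,cy)=(0.2263,0.9741)
member 5 (2-4): L=1.0620, (cx,cy)=(1.0000,0.0000)
member 6 (3-4): L=2.3266, (cx,cy)=(0.2304,-0.9731)
member 7 (3-5): L=1.1960, (cx,cy)=(0.9757,0.2191)
member 8 (4-5): L=2.6036, (cx,cy)=(0.2424,0.9702)
solve A·x = −loads:
  F[0-1] = +2328.3120 N (tension)
  F[0-2] = +897.3520 N (tension)
  F[1-2] = -2354.9820 N (compression)
  F[1-3] = +1214.8583 N (tension)
  F[2-3] = +2309.7661 N (tension)
  F[2-4] = -321.1659 N (compression)
  F[3-4] = -1834.1666 N (compression)
  F[3-5] = +2213.7282 N (tension)
  F[4-5] = -3068.7334 N (compression)
  Rx@0 = -1416.2400 N
  Ry@0 = -2269.7559 N
  Ry@4 = +4762.0759 N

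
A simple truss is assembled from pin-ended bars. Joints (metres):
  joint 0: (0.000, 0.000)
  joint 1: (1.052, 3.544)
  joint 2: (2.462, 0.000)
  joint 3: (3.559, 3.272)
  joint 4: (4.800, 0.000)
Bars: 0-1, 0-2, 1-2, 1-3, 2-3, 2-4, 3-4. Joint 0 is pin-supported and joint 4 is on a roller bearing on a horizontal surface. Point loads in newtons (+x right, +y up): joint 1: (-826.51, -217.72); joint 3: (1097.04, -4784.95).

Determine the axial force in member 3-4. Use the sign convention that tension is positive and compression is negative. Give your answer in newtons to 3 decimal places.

N=5 nodes, M=7 members, R=3 reactions → 2N=10, M+R=10
member 0 (0-1): L=3.6968, (cx,cy)=(0.2846,0.9587)
member 1 (0-2): L=2.4620, (cx,cy)=(1.0000,0.0000)
member 2 (1-2): L=3.8142, (cx,cy)=(0.3697,-0.9292)
member 3 (1-3): L=2.5217, (cx,cy)=(0.9942,-0.1079)
member 4 (2-3): L=3.4510, (cx,cy)=(0.3179,0.9481)
member 5 (2-4): L=2.3380, (cx,cy)=(1.0000,0.0000)
member 6 (3-4): L=3.4994, (cx,cy)=(0.3546,-0.9350)
solve A·x = −loads:
  F[0-1] = -1324.2875 N (compression)
  F[0-2] = +647.3788 N (tension)
  F[1-2] = +1128.1987 N (tension)
  F[1-3] = +32.7887 N (tension)
  F[2-3] = -1105.6270 N (compression)
  F[2-4] = +1415.8982 N (tension)
  F[3-4] = -3992.6251 N (compression)
  Rx@0 = -270.5300 N
  Ry@0 = +1269.5363 N
  Ry@4 = +3733.1337 N

-3992.625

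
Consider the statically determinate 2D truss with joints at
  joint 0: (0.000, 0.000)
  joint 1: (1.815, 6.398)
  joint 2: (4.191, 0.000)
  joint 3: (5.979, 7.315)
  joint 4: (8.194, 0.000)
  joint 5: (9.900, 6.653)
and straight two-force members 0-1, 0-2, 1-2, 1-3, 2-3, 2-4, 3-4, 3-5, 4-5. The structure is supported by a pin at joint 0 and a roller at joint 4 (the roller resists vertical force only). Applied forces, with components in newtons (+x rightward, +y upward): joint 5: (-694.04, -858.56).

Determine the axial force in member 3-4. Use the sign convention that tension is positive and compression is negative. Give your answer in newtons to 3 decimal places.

482.141

N=6 nodes, M=9 members, R=3 reactions → 2N=12, M+R=12
member 0 (0-1): L=6.6505, (cx,cy)=(0.2729,0.9620)
member 1 (0-2): L=4.1910, (cx,cy)=(1.0000,0.0000)
member 2 (1-2): L=6.8249, (cx,cy)=(0.3481,-0.9374)
member 3 (1-3): L=4.2638, (cx,cy)=(0.9766,0.2151)
member 4 (2-3): L=7.5303, (cx,cy)=(0.2374,0.9714)
member 5 (2-4): L=4.0030, (cx,cy)=(1.0000,0.0000)
member 6 (3-4): L=7.6430, (cx,cy)=(0.2898,-0.9571)
member 7 (3-5): L=3.9765, (cx,cy)=(0.9860,-0.1665)
member 8 (4-5): L=6.8682, (cx,cy)=(0.2484,0.9687)
solve A·x = −loads:
  F[0-1] = -399.9451 N (compression)
  F[0-2] = -584.8896 N (compression)
  F[1-2] = +355.7060 N (tension)
  F[1-3] = -238.5668 N (compression)
  F[2-3] = -343.2714 N (compression)
  F[2-4] = -379.5498 N (compression)
  F[3-4] = +482.1415 N (tension)
  F[3-5] = -460.6467 N (compression)
  F[4-5] = -965.5064 N (compression)
  Rx@0 = +694.0400 N
  Ry@0 = +384.7626 N
  Ry@4 = +473.7974 N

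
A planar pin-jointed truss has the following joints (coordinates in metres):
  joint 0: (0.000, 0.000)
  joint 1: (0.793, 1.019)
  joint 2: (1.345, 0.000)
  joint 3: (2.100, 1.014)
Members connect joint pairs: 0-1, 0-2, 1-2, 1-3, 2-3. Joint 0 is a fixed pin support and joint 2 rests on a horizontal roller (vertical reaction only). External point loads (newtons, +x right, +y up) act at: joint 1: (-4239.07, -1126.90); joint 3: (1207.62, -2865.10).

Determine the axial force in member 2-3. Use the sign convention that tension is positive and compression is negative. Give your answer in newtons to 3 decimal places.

N=4 nodes, M=5 members, R=3 reactions → 2N=8, M+R=8
member 0 (0-1): L=1.2912, (cx,cy)=(0.6142,0.7892)
member 1 (0-2): L=1.3450, (cx,cy)=(1.0000,0.0000)
member 2 (1-2): L=1.1589, (cx,cy)=(0.4763,-0.8793)
member 3 (1-3): L=1.3070, (cx,cy)=(1.0000,-0.0038)
member 4 (2-3): L=1.2642, (cx,cy)=(0.5972,0.8021)
solve A·x = −loads:
  F[0-1] = -1464.0139 N (compression)
  F[0-2] = -2132.3184 N (compression)
  F[1-2] = +17.8941 N (tension)
  F[1-3] = +3331.4396 N (tension)
  F[2-3] = -3556.1831 N (compression)
  Rx@0 = +3031.4500 N
  Ry@0 = +1155.3784 N
  Ry@2 = +2836.6216 N

-3556.183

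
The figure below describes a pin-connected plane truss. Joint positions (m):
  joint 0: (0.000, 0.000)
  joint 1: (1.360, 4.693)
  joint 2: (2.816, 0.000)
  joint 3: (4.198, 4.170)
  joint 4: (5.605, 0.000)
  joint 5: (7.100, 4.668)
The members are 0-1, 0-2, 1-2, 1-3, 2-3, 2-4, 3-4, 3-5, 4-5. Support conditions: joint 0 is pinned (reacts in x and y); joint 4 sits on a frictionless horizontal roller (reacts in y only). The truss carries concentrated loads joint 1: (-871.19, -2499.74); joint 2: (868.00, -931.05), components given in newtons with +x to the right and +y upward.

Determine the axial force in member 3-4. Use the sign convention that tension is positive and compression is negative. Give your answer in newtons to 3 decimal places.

-363.970

N=6 nodes, M=9 members, R=3 reactions → 2N=12, M+R=12
member 0 (0-1): L=4.8861, (cx,cy)=(0.2783,0.9605)
member 1 (0-2): L=2.8160, (cx,cy)=(1.0000,0.0000)
member 2 (1-2): L=4.9137, (cx,cy)=(0.2963,-0.9551)
member 3 (1-3): L=2.8858, (cx,cy)=(0.9834,-0.1812)
member 4 (2-3): L=4.3930, (cx,cy)=(0.3146,0.9492)
member 5 (2-4): L=2.7890, (cx,cy)=(1.0000,0.0000)
member 6 (3-4): L=4.4010, (cx,cy)=(0.3197,-0.9475)
member 7 (3-5): L=2.9444, (cx,cy)=(0.9856,0.1691)
member 8 (4-5): L=4.9016, (cx,cy)=(0.3050,0.9524)
solve A·x = −loads:
  F[0-1] = -3212.8876 N (compression)
  F[0-2] = +891.0894 N (tension)
  F[1-2] = +655.6882 N (tension)
  F[1-3] = -221.0407 N (compression)
  F[2-3] = +321.1122 N (tension)
  F[2-4] = +116.3621 N (tension)
  F[3-4] = -363.9705 N (compression)
  F[3-5] = -0.0000 N (tension)
  F[4-5] = +0.0000 N (tension)
  Rx@0 = +3.1900 N
  Ry@0 = +3085.9214 N
  Ry@4 = +344.8686 N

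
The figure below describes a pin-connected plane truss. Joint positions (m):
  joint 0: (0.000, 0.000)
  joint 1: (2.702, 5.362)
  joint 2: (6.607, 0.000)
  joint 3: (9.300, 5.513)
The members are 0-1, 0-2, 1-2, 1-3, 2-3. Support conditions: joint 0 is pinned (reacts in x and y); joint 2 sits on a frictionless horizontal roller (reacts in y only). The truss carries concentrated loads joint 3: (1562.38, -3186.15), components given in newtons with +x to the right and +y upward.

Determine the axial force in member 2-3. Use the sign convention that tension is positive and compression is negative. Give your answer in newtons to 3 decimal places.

-3626.297

N=4 nodes, M=5 members, R=3 reactions → 2N=8, M+R=8
member 0 (0-1): L=6.0043, (cx,cy)=(0.4500,0.8930)
member 1 (0-2): L=6.6070, (cx,cy)=(1.0000,0.0000)
member 2 (1-2): L=6.6333, (cx,cy)=(0.5887,-0.8084)
member 3 (1-3): L=6.5997, (cx,cy)=(0.9997,0.0229)
member 4 (2-3): L=6.1356, (cx,cy)=(0.4389,0.8985)
solve A·x = −loads:
  F[0-1] = +2914.0840 N (tension)
  F[0-2] = +251.0148 N (tension)
  F[1-2] = -3130.0309 N (compression)
  F[1-3] = +3154.8416 N (tension)
  F[2-3] = -3626.2972 N (compression)
  Rx@0 = -1562.3800 N
  Ry@0 = -2602.3464 N
  Ry@2 = +5788.4964 N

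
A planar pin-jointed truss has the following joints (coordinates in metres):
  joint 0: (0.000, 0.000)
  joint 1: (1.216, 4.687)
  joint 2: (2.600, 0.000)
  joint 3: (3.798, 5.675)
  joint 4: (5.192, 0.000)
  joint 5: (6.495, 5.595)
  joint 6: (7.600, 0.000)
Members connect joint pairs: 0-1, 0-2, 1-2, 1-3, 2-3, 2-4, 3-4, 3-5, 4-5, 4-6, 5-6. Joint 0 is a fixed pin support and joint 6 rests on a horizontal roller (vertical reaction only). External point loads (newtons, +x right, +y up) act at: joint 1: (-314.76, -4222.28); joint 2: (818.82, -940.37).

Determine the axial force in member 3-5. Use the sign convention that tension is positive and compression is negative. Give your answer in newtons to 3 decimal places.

N=7 nodes, M=11 members, R=3 reactions → 2N=14, M+R=14
member 0 (0-1): L=4.8422, (cx,cy)=(0.2511,0.9680)
member 1 (0-2): L=2.6000, (cx,cy)=(1.0000,0.0000)
member 2 (1-2): L=4.8871, (cx,cy)=(0.2832,-0.9591)
member 3 (1-3): L=2.7646, (cx,cy)=(0.9340,0.3574)
member 4 (2-3): L=5.8001, (cx,cy)=(0.2065,0.9784)
member 5 (2-4): L=2.5920, (cx,cy)=(1.0000,0.0000)
member 6 (3-4): L=5.8437, (cx,cy)=(0.2385,-0.9711)
member 7 (3-5): L=2.6982, (cx,cy)=(0.9996,-0.0296)
member 8 (4-5): L=5.7447, (cx,cy)=(0.2268,0.9739)
member 9 (4-6): L=2.4080, (cx,cy)=(1.0000,0.0000)
member 10 (5-6): L=5.7031, (cx,cy)=(0.1938,-0.9810)
solve A·x = −loads:
  F[0-1] = -4503.8244 N (compression)
  F[0-2] = +1635.0919 N (tension)
  F[1-2] = -164.0677 N (compression)
  F[1-3] = -824.2418 N (compression)
  F[2-3] = +1121.9138 N (tension)
  F[2-4] = +538.0781 N (tension)
  F[3-4] = -816.5445 N (compression)
  F[3-5] = -343.4446 N (compression)
  F[4-5] = +814.1915 N (tension)
  F[4-6] = +158.6212 N (tension)
  F[5-6] = -818.6684 N (compression)
  Rx@0 = -504.0600 N
  Ry@0 = +4359.4955 N
  Ry@6 = +803.1545 N

-343.445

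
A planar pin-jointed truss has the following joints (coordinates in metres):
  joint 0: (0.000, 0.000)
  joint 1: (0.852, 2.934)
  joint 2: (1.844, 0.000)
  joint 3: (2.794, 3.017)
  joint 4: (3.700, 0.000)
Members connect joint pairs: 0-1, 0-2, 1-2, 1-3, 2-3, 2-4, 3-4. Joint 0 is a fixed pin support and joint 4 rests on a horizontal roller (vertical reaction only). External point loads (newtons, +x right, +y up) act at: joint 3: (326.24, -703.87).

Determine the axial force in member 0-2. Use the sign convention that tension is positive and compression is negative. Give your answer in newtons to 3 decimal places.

N=5 nodes, M=7 members, R=3 reactions → 2N=10, M+R=10
member 0 (0-1): L=3.0552, (cx,cy)=(0.2789,0.9603)
member 1 (0-2): L=1.8440, (cx,cy)=(1.0000,0.0000)
member 2 (1-2): L=3.0972, (cx,cy)=(0.3203,-0.9473)
member 3 (1-3): L=1.9438, (cx,cy)=(0.9991,0.0427)
member 4 (2-3): L=3.1630, (cx,cy)=(0.3003,0.9538)
member 5 (2-4): L=1.8560, (cx,cy)=(1.0000,0.0000)
member 6 (3-4): L=3.1501, (cx,cy)=(0.2876,-0.9577)
solve A·x = −loads:
  F[0-1] = +97.5341 N (tension)
  F[0-2] = +299.0408 N (tension)
  F[1-2] = -96.2556 N (compression)
  F[1-3] = +58.0822 N (tension)
  F[2-3] = +95.5984 N (tension)
  F[2-4] = +239.4984 N (tension)
  F[3-4] = -832.7192 N (compression)
  Rx@0 = -326.2400 N
  Ry@0 = -93.6648 N
  Ry@4 = +797.5348 N

299.041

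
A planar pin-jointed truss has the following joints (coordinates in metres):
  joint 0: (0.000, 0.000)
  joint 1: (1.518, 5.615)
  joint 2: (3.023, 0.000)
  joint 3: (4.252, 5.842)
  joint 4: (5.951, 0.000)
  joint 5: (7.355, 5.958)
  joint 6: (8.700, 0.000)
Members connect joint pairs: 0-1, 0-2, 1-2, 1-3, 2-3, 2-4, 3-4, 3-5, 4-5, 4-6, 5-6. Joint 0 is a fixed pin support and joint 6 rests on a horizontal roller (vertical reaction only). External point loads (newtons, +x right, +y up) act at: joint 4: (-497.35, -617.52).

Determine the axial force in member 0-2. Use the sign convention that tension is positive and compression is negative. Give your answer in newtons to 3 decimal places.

N=7 nodes, M=11 members, R=3 reactions → 2N=14, M+R=14
member 0 (0-1): L=5.8166, (cx,cy)=(0.2610,0.9653)
member 1 (0-2): L=3.0230, (cx,cy)=(1.0000,0.0000)
member 2 (1-2): L=5.8132, (cx,cy)=(0.2589,-0.9659)
member 3 (1-3): L=2.7434, (cx,cy)=(0.9966,0.0827)
member 4 (2-3): L=5.9699, (cx,cy)=(0.2059,0.9786)
member 5 (2-4): L=2.9280, (cx,cy)=(1.0000,0.0000)
member 6 (3-4): L=6.0840, (cx,cy)=(0.2793,-0.9602)
member 7 (3-5): L=3.1052, (cx,cy)=(0.9993,0.0374)
member 8 (4-5): L=6.1212, (cx,cy)=(0.2294,0.9733)
member 9 (4-6): L=2.7490, (cx,cy)=(1.0000,0.0000)
member 10 (5-6): L=6.1079, (cx,cy)=(0.2202,-0.9755)
solve A·x = −loads:
  F[0-1] = -202.1269 N (compression)
  F[0-2] = -444.5993 N (compression)
  F[1-2] = +193.1761 N (tension)
  F[1-3] = -103.1164 N (compression)
  F[2-3] = -190.6741 N (compression)
  F[2-4] = -355.3337 N (compression)
  F[3-4] = +195.5513 N (tension)
  F[3-5] = -196.7624 N (compression)
  F[4-5] = +441.5193 N (tension)
  F[4-6] = +95.3550 N (tension)
  F[5-6] = -433.0272 N (compression)
  Rx@0 = +497.3500 N
  Ry@0 = +195.1221 N
  Ry@6 = +422.3979 N

-444.599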